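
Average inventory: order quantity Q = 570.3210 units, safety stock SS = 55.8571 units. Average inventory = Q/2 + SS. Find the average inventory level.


Q/2 = 285.1605
Avg = 285.1605 + 55.8571 = 341.0176

341.0176 units


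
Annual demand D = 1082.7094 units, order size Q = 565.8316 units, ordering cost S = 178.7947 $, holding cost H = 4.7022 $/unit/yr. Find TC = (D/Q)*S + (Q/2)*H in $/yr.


Ordering cost = D*S/Q = 342.1207
Holding cost = Q*H/2 = 1330.3267
TC = 342.1207 + 1330.3267 = 1672.4474

1672.4474 $/yr


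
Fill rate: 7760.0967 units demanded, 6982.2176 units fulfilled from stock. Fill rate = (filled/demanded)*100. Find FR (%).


FR = 6982.2176 / 7760.0967 * 100 = 89.9759

89.9759%


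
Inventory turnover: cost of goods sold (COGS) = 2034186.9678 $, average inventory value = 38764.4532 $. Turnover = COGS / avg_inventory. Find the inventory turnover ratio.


Turnover = 2034186.9678 / 38764.4532 = 52.4756

52.4756


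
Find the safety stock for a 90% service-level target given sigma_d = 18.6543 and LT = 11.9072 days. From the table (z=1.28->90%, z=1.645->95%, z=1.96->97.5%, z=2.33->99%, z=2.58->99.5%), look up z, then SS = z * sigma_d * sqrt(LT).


From the table, SL = 90% corresponds to z = 1.28
sqrt(LT) = sqrt(11.9072) = 3.4507
SS = 1.28 * 18.6543 * 3.4507 = 82.3937

82.3937 units


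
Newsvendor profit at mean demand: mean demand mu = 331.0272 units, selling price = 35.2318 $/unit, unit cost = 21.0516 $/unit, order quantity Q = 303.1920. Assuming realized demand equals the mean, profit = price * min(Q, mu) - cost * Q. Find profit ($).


Sales at mu = min(303.1920, 331.0272) = 303.1920
Revenue = 35.2318 * 303.1920 = 10681.9999
Total cost = 21.0516 * 303.1920 = 6382.6767
Profit = 10681.9999 - 6382.6767 = 4299.3232

4299.3232 $


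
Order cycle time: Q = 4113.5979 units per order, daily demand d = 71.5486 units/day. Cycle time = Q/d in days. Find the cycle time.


Cycle = 4113.5979 / 71.5486 = 57.4938

57.4938 days


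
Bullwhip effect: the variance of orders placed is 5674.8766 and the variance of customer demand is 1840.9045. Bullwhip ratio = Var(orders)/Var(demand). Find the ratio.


BW = 5674.8766 / 1840.9045 = 3.0827

3.0827


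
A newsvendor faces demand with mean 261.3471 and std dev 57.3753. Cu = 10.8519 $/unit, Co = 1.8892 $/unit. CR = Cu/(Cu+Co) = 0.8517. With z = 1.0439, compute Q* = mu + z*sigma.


CR = Cu/(Cu+Co) = 10.8519/(10.8519+1.8892) = 0.8517
z = 1.0439
Q* = 261.3471 + 1.0439 * 57.3753 = 321.2412

321.2412 units


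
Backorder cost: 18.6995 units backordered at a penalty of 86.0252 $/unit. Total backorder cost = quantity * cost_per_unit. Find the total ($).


Total = 18.6995 * 86.0252 = 1608.6282

1608.6282 $


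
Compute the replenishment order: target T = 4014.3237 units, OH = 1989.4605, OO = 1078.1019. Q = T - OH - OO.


Inventory position = OH + OO = 1989.4605 + 1078.1019 = 3067.5624
Q = 4014.3237 - 3067.5624 = 946.7613

946.7613 units


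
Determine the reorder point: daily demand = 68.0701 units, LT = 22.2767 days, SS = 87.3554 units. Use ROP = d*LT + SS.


d*LT = 68.0701 * 22.2767 = 1516.3772
ROP = 1516.3772 + 87.3554 = 1603.7326

1603.7326 units


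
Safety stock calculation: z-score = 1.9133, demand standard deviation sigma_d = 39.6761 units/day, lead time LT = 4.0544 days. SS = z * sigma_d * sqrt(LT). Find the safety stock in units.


sqrt(LT) = sqrt(4.0544) = 2.0136
SS = 1.9133 * 39.6761 * 2.0136 = 152.8535

152.8535 units


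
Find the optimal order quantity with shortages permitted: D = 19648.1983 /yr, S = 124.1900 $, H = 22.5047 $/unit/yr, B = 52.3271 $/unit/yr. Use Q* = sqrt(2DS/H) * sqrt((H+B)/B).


sqrt(2DS/H) = 465.6752
sqrt((H+B)/B) = 1.1959
Q* = 465.6752 * 1.1959 = 556.8815

556.8815 units


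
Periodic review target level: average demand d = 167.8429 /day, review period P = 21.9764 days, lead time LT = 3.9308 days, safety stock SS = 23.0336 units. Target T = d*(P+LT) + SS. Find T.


P + LT = 25.9072
d*(P+LT) = 167.8429 * 25.9072 = 4348.3396
T = 4348.3396 + 23.0336 = 4371.3732

4371.3732 units


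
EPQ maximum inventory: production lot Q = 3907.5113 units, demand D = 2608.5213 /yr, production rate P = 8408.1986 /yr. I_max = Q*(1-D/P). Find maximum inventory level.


D/P = 0.3102
1 - D/P = 0.6898
I_max = 3907.5113 * 0.6898 = 2695.2628

2695.2628 units


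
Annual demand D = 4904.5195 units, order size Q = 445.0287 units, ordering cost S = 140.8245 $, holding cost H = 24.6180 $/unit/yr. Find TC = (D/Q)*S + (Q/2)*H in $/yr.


Ordering cost = D*S/Q = 1551.9819
Holding cost = Q*H/2 = 5477.8583
TC = 1551.9819 + 5477.8583 = 7029.8402

7029.8402 $/yr


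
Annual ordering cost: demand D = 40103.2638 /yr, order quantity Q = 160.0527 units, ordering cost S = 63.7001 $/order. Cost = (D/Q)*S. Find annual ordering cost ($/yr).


Number of orders = D/Q = 250.5629
Cost = 250.5629 * 63.7001 = 15960.8799

15960.8799 $/yr


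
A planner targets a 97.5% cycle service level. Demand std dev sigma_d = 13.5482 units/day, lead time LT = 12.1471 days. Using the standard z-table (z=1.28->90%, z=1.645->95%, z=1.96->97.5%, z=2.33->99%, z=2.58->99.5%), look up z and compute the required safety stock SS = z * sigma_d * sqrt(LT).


From the table, SL = 97.5% corresponds to z = 1.96
sqrt(LT) = sqrt(12.1471) = 3.4853
SS = 1.96 * 13.5482 * 3.4853 = 92.5495

92.5495 units


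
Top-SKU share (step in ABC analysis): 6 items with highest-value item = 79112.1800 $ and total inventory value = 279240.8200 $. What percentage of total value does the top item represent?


Top item = 79112.1800
Total = 279240.8200
Percentage = 79112.1800 / 279240.8200 * 100 = 28.3312

28.3312%


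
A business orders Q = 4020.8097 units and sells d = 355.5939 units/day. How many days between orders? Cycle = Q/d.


Cycle = 4020.8097 / 355.5939 = 11.3073

11.3073 days


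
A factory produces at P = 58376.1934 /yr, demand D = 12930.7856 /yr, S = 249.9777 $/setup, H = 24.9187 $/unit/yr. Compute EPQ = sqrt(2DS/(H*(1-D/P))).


1 - D/P = 1 - 0.2215 = 0.7785
H*(1-D/P) = 19.3990
2DS = 6464816.0870
EPQ = sqrt(333254.9125) = 577.2824

577.2824 units


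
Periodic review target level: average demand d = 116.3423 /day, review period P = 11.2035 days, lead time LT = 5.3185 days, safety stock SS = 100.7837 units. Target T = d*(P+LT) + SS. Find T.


P + LT = 16.5220
d*(P+LT) = 116.3423 * 16.5220 = 1922.2075
T = 1922.2075 + 100.7837 = 2022.9912

2022.9912 units


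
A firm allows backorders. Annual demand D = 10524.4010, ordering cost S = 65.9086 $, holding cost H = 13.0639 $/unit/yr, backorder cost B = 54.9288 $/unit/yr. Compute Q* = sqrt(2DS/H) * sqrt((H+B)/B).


sqrt(2DS/H) = 325.8729
sqrt((H+B)/B) = 1.1126
Q* = 325.8729 * 1.1126 = 362.5596

362.5596 units


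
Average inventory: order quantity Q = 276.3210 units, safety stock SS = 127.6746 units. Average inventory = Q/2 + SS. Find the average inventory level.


Q/2 = 138.1605
Avg = 138.1605 + 127.6746 = 265.8351

265.8351 units


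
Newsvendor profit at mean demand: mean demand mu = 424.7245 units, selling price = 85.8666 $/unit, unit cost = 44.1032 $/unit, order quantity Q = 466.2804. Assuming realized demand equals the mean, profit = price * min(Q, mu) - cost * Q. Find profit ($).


Sales at mu = min(466.2804, 424.7245) = 424.7245
Revenue = 85.8666 * 424.7245 = 36469.6488
Total cost = 44.1032 * 466.2804 = 20564.4577
Profit = 36469.6488 - 20564.4577 = 15905.1910

15905.1910 $


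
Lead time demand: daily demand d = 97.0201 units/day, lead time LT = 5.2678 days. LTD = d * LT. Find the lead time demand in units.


LTD = 97.0201 * 5.2678 = 511.0825

511.0825 units


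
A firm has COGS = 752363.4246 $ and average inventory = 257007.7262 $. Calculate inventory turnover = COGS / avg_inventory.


Turnover = 752363.4246 / 257007.7262 = 2.9274

2.9274


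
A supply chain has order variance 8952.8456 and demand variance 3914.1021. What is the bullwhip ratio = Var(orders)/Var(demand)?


BW = 8952.8456 / 3914.1021 = 2.2873

2.2873


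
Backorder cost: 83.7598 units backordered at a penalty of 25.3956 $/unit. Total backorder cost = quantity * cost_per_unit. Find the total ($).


Total = 83.7598 * 25.3956 = 2127.1304

2127.1304 $


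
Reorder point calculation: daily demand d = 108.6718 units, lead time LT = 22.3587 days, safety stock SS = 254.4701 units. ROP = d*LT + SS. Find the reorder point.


d*LT = 108.6718 * 22.3587 = 2429.7602
ROP = 2429.7602 + 254.4701 = 2684.2303

2684.2303 units


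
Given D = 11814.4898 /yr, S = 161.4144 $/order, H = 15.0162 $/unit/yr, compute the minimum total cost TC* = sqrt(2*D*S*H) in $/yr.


2*D*S*H = 57272651.2037
TC* = sqrt(57272651.2037) = 7567.8697

7567.8697 $/yr


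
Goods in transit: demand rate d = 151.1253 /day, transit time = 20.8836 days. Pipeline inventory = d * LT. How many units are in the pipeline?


Pipeline = 151.1253 * 20.8836 = 3156.0403

3156.0403 units


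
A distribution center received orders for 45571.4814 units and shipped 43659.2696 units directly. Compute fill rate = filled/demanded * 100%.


FR = 43659.2696 / 45571.4814 * 100 = 95.8039

95.8039%


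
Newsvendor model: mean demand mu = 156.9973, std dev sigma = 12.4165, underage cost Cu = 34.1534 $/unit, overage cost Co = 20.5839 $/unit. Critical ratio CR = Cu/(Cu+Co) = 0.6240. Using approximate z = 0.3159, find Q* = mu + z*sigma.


CR = Cu/(Cu+Co) = 34.1534/(34.1534+20.5839) = 0.6240
z = 0.3159
Q* = 156.9973 + 0.3159 * 12.4165 = 160.9197

160.9197 units


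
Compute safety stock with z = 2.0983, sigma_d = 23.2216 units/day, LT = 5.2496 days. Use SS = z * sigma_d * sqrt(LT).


sqrt(LT) = sqrt(5.2496) = 2.2912
SS = 2.0983 * 23.2216 * 2.2912 = 111.6408

111.6408 units


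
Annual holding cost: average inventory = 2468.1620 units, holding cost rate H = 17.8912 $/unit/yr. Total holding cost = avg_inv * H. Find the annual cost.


Cost = 2468.1620 * 17.8912 = 44158.3800

44158.3800 $/yr


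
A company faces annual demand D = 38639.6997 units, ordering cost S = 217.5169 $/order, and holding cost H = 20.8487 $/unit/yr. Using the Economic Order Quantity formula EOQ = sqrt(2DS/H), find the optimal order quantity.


2*D*S = 2 * 38639.6997 * 217.5169 = 16809575.3913
2*D*S/H = 806264.9178
EOQ = sqrt(806264.9178) = 897.9226

897.9226 units


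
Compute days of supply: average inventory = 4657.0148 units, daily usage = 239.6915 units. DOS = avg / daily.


DOS = 4657.0148 / 239.6915 = 19.4292

19.4292 days


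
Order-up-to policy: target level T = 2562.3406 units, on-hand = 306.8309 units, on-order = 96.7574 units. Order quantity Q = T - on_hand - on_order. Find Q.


Inventory position = OH + OO = 306.8309 + 96.7574 = 403.5883
Q = 2562.3406 - 403.5883 = 2158.7523

2158.7523 units


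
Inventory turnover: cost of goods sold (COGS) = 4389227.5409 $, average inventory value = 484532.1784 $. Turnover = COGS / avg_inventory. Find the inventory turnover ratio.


Turnover = 4389227.5409 / 484532.1784 = 9.0587

9.0587


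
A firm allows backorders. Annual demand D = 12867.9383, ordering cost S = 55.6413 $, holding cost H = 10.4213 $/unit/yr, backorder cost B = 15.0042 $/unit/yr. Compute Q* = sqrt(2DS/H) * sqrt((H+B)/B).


sqrt(2DS/H) = 370.6868
sqrt((H+B)/B) = 1.3018
Q* = 370.6868 * 1.3018 = 482.5424

482.5424 units


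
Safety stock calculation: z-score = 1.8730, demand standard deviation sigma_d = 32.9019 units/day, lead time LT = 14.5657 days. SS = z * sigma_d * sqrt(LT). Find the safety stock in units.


sqrt(LT) = sqrt(14.5657) = 3.8165
SS = 1.8730 * 32.9019 * 3.8165 = 235.1930

235.1930 units


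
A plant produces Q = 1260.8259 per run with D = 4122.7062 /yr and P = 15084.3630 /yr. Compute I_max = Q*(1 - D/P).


D/P = 0.2733
1 - D/P = 0.7267
I_max = 1260.8259 * 0.7267 = 916.2297

916.2297 units


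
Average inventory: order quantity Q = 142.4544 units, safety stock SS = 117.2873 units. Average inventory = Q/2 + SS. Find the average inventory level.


Q/2 = 71.2272
Avg = 71.2272 + 117.2873 = 188.5145

188.5145 units


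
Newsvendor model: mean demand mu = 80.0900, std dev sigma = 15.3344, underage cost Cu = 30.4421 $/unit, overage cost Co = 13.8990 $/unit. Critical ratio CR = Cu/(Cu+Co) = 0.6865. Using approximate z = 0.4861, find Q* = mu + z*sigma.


CR = Cu/(Cu+Co) = 30.4421/(30.4421+13.8990) = 0.6865
z = 0.4861
Q* = 80.0900 + 0.4861 * 15.3344 = 87.5441

87.5441 units


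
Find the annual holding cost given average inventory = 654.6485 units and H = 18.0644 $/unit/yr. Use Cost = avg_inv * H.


Cost = 654.6485 * 18.0644 = 11825.8324

11825.8324 $/yr


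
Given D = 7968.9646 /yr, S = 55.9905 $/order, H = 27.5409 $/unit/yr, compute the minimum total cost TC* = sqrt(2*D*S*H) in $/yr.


2*D*S*H = 24576745.2244
TC* = sqrt(24576745.2244) = 4957.4938

4957.4938 $/yr


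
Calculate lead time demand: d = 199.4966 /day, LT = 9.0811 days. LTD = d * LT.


LTD = 199.4966 * 9.0811 = 1811.6486

1811.6486 units


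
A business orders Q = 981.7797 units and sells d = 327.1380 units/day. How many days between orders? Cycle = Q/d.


Cycle = 981.7797 / 327.1380 = 3.0011

3.0011 days


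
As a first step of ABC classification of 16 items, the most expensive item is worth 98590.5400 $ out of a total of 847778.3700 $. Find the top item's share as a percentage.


Top item = 98590.5400
Total = 847778.3700
Percentage = 98590.5400 / 847778.3700 * 100 = 11.6293

11.6293%


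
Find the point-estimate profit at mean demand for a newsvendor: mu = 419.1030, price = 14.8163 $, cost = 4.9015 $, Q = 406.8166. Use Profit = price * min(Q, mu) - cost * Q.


Sales at mu = min(406.8166, 419.1030) = 406.8166
Revenue = 14.8163 * 406.8166 = 6027.5168
Total cost = 4.9015 * 406.8166 = 1994.0116
Profit = 6027.5168 - 1994.0116 = 4033.5052

4033.5052 $


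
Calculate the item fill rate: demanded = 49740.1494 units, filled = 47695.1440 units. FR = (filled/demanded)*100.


FR = 47695.1440 / 49740.1494 * 100 = 95.8886

95.8886%


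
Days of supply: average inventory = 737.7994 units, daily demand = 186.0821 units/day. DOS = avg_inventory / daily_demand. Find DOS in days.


DOS = 737.7994 / 186.0821 = 3.9649

3.9649 days


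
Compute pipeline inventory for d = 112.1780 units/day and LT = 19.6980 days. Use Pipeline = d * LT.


Pipeline = 112.1780 * 19.6980 = 2209.6822

2209.6822 units


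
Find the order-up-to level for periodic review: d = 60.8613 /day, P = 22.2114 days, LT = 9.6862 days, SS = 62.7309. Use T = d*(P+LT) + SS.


P + LT = 31.8976
d*(P+LT) = 60.8613 * 31.8976 = 1941.3294
T = 1941.3294 + 62.7309 = 2004.0603

2004.0603 units


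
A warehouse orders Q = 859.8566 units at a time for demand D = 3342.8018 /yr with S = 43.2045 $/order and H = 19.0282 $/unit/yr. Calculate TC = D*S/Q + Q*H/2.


Ordering cost = D*S/Q = 167.9630
Holding cost = Q*H/2 = 8180.7617
TC = 167.9630 + 8180.7617 = 8348.7247

8348.7247 $/yr


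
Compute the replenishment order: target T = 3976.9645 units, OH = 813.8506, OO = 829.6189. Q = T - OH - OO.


Inventory position = OH + OO = 813.8506 + 829.6189 = 1643.4695
Q = 3976.9645 - 1643.4695 = 2333.4950

2333.4950 units


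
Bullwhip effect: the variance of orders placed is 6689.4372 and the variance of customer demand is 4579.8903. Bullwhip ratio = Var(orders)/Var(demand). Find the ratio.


BW = 6689.4372 / 4579.8903 = 1.4606

1.4606


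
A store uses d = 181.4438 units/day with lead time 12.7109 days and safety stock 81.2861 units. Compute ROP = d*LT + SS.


d*LT = 181.4438 * 12.7109 = 2306.3140
ROP = 2306.3140 + 81.2861 = 2387.6001

2387.6001 units


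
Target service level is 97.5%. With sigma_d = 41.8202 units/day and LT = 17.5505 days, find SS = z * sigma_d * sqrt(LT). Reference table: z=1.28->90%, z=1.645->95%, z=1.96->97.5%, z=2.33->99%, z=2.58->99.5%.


From the table, SL = 97.5% corresponds to z = 1.96
sqrt(LT) = sqrt(17.5505) = 4.1893
SS = 1.96 * 41.8202 * 4.1893 = 343.3894

343.3894 units


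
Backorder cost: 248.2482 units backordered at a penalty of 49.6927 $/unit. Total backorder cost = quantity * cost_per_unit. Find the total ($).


Total = 248.2482 * 49.6927 = 12336.1233

12336.1233 $


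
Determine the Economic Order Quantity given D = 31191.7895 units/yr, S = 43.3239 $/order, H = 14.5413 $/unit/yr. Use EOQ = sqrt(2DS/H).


2*D*S = 2 * 31191.7895 * 43.3239 = 2702699.9382
2*D*S/H = 185863.7081
EOQ = sqrt(185863.7081) = 431.1191

431.1191 units


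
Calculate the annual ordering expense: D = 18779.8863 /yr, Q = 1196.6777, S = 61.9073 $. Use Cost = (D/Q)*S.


Number of orders = D/Q = 15.6934
Cost = 15.6934 * 61.9073 = 971.5331

971.5331 $/yr


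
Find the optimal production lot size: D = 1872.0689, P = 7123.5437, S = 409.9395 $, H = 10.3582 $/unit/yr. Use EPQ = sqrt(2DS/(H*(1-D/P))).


1 - D/P = 1 - 0.2628 = 0.7372
H*(1-D/P) = 7.6361
2DS = 1534869.9777
EPQ = sqrt(201002.7995) = 448.3334

448.3334 units


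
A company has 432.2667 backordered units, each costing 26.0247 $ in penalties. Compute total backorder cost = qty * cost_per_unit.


Total = 432.2667 * 26.0247 = 11249.6112

11249.6112 $


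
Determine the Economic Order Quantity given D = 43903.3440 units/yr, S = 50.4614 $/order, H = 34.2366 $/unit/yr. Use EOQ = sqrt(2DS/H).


2*D*S = 2 * 43903.3440 * 50.4614 = 4430848.4058
2*D*S/H = 129418.4705
EOQ = sqrt(129418.4705) = 359.7478

359.7478 units


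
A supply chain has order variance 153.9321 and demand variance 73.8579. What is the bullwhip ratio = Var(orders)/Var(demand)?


BW = 153.9321 / 73.8579 = 2.0842

2.0842


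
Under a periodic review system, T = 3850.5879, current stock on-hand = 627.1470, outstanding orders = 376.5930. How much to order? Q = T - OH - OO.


Inventory position = OH + OO = 627.1470 + 376.5930 = 1003.7400
Q = 3850.5879 - 1003.7400 = 2846.8479

2846.8479 units


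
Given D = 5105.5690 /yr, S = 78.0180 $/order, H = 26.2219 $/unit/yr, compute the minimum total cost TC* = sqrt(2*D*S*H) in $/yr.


2*D*S*H = 20889743.8806
TC* = sqrt(20889743.8806) = 4570.5299

4570.5299 $/yr


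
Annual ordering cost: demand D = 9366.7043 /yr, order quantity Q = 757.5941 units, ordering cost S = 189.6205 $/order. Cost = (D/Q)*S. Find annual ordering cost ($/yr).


Number of orders = D/Q = 12.3638
Cost = 12.3638 * 189.6205 = 2344.4205

2344.4205 $/yr


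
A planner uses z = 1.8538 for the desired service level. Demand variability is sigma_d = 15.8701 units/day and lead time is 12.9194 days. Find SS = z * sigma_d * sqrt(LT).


sqrt(LT) = sqrt(12.9194) = 3.5944
SS = 1.8538 * 15.8701 * 3.5944 = 105.7459

105.7459 units


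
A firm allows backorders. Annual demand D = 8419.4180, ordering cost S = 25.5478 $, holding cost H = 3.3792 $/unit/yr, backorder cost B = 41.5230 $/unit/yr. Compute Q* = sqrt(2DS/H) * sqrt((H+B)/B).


sqrt(2DS/H) = 356.8008
sqrt((H+B)/B) = 1.0399
Q* = 356.8008 * 1.0399 = 371.0353

371.0353 units


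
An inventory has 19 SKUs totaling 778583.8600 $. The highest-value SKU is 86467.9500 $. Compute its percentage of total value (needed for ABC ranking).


Top item = 86467.9500
Total = 778583.8600
Percentage = 86467.9500 / 778583.8600 * 100 = 11.1058

11.1058%


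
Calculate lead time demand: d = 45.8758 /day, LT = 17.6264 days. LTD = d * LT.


LTD = 45.8758 * 17.6264 = 808.6252

808.6252 units


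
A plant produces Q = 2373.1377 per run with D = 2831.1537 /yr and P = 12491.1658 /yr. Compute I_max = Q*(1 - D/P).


D/P = 0.2267
1 - D/P = 0.7733
I_max = 2373.1377 * 0.7733 = 1835.2602

1835.2602 units


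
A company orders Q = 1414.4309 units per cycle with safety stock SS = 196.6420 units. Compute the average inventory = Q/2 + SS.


Q/2 = 707.2155
Avg = 707.2155 + 196.6420 = 903.8574

903.8574 units


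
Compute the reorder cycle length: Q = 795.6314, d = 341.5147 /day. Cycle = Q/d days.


Cycle = 795.6314 / 341.5147 = 2.3297

2.3297 days


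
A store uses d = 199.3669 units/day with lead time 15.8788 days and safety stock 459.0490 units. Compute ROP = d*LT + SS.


d*LT = 199.3669 * 15.8788 = 3165.7071
ROP = 3165.7071 + 459.0490 = 3624.7561

3624.7561 units


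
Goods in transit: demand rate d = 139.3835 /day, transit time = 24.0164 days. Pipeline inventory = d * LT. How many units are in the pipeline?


Pipeline = 139.3835 * 24.0164 = 3347.4899

3347.4899 units


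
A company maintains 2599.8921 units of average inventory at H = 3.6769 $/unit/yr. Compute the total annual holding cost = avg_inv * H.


Cost = 2599.8921 * 3.6769 = 9559.5433

9559.5433 $/yr


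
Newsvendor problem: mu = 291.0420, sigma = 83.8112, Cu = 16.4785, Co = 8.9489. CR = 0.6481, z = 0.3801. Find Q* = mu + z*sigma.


CR = Cu/(Cu+Co) = 16.4785/(16.4785+8.9489) = 0.6481
z = 0.3801
Q* = 291.0420 + 0.3801 * 83.8112 = 322.8986

322.8986 units


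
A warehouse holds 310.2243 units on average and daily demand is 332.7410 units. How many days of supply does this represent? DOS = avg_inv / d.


DOS = 310.2243 / 332.7410 = 0.9323

0.9323 days


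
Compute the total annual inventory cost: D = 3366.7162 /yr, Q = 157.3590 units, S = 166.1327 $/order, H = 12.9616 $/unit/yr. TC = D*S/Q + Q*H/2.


Ordering cost = D*S/Q = 3554.4306
Holding cost = Q*H/2 = 1019.8122
TC = 3554.4306 + 1019.8122 = 4574.2429

4574.2429 $/yr


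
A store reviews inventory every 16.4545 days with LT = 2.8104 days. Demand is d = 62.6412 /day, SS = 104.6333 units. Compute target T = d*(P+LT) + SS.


P + LT = 19.2649
d*(P+LT) = 62.6412 * 19.2649 = 1206.7765
T = 1206.7765 + 104.6333 = 1311.4098

1311.4098 units


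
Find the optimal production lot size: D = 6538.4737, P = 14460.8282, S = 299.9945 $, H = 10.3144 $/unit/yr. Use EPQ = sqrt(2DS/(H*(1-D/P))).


1 - D/P = 1 - 0.4522 = 0.5478
H*(1-D/P) = 5.6507
2DS = 3923012.2968
EPQ = sqrt(694247.9317) = 833.2154

833.2154 units


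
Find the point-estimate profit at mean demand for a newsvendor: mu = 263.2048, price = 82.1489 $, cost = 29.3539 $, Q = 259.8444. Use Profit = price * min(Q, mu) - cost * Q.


Sales at mu = min(259.8444, 263.2048) = 259.8444
Revenue = 82.1489 * 259.8444 = 21345.9316
Total cost = 29.3539 * 259.8444 = 7627.4465
Profit = 21345.9316 - 7627.4465 = 13718.4851

13718.4851 $


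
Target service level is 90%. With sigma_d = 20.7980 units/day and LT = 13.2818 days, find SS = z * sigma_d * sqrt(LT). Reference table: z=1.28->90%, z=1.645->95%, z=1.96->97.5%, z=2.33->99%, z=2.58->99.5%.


From the table, SL = 90% corresponds to z = 1.28
sqrt(LT) = sqrt(13.2818) = 3.6444
SS = 1.28 * 20.7980 * 3.6444 = 97.0197

97.0197 units


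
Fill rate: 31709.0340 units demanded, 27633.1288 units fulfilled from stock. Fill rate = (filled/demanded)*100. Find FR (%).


FR = 27633.1288 / 31709.0340 * 100 = 87.1459

87.1459%


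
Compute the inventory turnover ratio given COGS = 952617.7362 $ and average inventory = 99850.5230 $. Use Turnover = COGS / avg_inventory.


Turnover = 952617.7362 / 99850.5230 = 9.5404

9.5404


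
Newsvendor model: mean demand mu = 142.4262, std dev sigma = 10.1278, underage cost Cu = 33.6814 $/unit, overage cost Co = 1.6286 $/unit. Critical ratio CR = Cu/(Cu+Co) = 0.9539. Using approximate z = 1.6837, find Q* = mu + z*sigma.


CR = Cu/(Cu+Co) = 33.6814/(33.6814+1.6286) = 0.9539
z = 1.6837
Q* = 142.4262 + 1.6837 * 10.1278 = 159.4784

159.4784 units


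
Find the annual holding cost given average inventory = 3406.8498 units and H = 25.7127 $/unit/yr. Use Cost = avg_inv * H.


Cost = 3406.8498 * 25.7127 = 87599.3069

87599.3069 $/yr


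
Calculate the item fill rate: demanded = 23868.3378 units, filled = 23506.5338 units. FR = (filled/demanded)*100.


FR = 23506.5338 / 23868.3378 * 100 = 98.4842

98.4842%


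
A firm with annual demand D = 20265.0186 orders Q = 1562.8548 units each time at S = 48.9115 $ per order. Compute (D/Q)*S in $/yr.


Number of orders = D/Q = 12.9667
Cost = 12.9667 * 48.9115 = 634.2192

634.2192 $/yr


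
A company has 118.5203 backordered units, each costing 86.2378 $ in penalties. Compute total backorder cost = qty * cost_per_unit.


Total = 118.5203 * 86.2378 = 10220.9299

10220.9299 $


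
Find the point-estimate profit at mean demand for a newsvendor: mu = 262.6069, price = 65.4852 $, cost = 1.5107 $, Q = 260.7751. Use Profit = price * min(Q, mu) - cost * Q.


Sales at mu = min(260.7751, 262.6069) = 260.7751
Revenue = 65.4852 * 260.7751 = 17076.9096
Total cost = 1.5107 * 260.7751 = 393.9529
Profit = 17076.9096 - 393.9529 = 16682.9566

16682.9566 $


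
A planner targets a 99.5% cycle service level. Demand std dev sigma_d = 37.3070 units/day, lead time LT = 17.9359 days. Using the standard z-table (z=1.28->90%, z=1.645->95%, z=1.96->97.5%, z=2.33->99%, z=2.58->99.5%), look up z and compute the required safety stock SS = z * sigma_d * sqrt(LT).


From the table, SL = 99.5% corresponds to z = 2.58
sqrt(LT) = sqrt(17.9359) = 4.2351
SS = 2.58 * 37.3070 * 4.2351 = 407.6351

407.6351 units


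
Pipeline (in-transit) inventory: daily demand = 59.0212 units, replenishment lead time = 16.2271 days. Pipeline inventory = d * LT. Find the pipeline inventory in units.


Pipeline = 59.0212 * 16.2271 = 957.7429

957.7429 units


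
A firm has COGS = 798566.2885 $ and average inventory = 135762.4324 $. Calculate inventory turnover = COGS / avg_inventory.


Turnover = 798566.2885 / 135762.4324 = 5.8821

5.8821


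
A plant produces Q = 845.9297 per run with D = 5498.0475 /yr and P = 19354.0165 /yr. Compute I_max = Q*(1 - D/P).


D/P = 0.2841
1 - D/P = 0.7159
I_max = 845.9297 * 0.7159 = 605.6198

605.6198 units


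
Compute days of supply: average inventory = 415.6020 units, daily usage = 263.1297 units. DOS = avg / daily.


DOS = 415.6020 / 263.1297 = 1.5795

1.5795 days


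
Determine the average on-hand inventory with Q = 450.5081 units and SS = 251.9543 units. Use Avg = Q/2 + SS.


Q/2 = 225.2541
Avg = 225.2541 + 251.9543 = 477.2083

477.2083 units


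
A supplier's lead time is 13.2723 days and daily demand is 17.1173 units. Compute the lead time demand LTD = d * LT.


LTD = 17.1173 * 13.2723 = 227.1859

227.1859 units


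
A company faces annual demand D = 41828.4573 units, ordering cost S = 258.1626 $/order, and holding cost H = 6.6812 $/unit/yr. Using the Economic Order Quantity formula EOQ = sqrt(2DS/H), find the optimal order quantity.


2*D*S = 2 * 41828.4573 * 258.1626 = 21597086.5811
2*D*S/H = 3232516.1021
EOQ = sqrt(3232516.1021) = 1797.9199

1797.9199 units


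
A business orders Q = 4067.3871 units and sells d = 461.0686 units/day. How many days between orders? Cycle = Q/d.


Cycle = 4067.3871 / 461.0686 = 8.8217

8.8217 days


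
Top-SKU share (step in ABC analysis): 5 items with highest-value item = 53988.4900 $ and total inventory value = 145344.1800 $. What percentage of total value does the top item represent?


Top item = 53988.4900
Total = 145344.1800
Percentage = 53988.4900 / 145344.1800 * 100 = 37.1453

37.1453%


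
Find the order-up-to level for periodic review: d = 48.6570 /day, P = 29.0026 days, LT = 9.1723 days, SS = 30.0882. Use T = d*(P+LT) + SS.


P + LT = 38.1749
d*(P+LT) = 48.6570 * 38.1749 = 1857.4761
T = 1857.4761 + 30.0882 = 1887.5643

1887.5643 units


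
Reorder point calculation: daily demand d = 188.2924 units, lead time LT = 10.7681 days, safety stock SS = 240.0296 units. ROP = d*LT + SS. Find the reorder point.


d*LT = 188.2924 * 10.7681 = 2027.5514
ROP = 2027.5514 + 240.0296 = 2267.5810

2267.5810 units


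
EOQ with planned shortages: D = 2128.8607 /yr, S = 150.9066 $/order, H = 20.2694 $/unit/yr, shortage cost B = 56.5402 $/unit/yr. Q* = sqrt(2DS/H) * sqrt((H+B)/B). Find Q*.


sqrt(2DS/H) = 178.0419
sqrt((H+B)/B) = 1.1655
Q* = 178.0419 * 1.1655 = 207.5159

207.5159 units


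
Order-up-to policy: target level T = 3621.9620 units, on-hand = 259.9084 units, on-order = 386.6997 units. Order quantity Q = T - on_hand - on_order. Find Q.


Inventory position = OH + OO = 259.9084 + 386.6997 = 646.6081
Q = 3621.9620 - 646.6081 = 2975.3539

2975.3539 units


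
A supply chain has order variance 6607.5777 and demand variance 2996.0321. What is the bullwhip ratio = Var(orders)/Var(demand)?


BW = 6607.5777 / 2996.0321 = 2.2054

2.2054


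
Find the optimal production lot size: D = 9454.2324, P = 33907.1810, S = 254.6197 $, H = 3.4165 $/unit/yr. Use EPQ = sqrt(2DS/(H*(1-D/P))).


1 - D/P = 1 - 0.2788 = 0.7212
H*(1-D/P) = 2.4639
2DS = 4814467.6348
EPQ = sqrt(1954012.3131) = 1397.8599

1397.8599 units


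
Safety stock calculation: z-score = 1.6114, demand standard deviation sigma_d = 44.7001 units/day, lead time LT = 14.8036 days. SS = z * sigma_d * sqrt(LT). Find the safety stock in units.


sqrt(LT) = sqrt(14.8036) = 3.8475
SS = 1.6114 * 44.7001 * 3.8475 = 277.1376

277.1376 units


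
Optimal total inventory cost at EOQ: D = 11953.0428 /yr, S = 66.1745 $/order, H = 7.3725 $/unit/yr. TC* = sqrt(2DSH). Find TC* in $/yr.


2*D*S*H = 11663097.8707
TC* = sqrt(11663097.8707) = 3415.1278

3415.1278 $/yr


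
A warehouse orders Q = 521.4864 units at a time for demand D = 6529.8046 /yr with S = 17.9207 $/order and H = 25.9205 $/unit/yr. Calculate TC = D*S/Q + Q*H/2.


Ordering cost = D*S/Q = 224.3945
Holding cost = Q*H/2 = 6758.5941
TC = 224.3945 + 6758.5941 = 6982.9886

6982.9886 $/yr


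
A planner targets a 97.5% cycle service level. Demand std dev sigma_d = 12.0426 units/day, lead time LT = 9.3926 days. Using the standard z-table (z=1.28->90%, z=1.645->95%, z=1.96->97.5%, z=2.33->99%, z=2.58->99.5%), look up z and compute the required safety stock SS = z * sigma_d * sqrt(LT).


From the table, SL = 97.5% corresponds to z = 1.96
sqrt(LT) = sqrt(9.3926) = 3.0647
SS = 1.96 * 12.0426 * 3.0647 = 72.3385

72.3385 units


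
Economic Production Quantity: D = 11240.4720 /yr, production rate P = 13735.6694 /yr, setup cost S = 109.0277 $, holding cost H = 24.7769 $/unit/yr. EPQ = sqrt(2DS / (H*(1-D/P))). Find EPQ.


1 - D/P = 1 - 0.8183 = 0.1817
H*(1-D/P) = 4.5009
2DS = 2451045.6181
EPQ = sqrt(544564.5251) = 737.9462

737.9462 units


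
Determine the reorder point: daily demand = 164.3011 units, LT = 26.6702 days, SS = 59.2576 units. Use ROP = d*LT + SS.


d*LT = 164.3011 * 26.6702 = 4381.9432
ROP = 4381.9432 + 59.2576 = 4441.2008

4441.2008 units


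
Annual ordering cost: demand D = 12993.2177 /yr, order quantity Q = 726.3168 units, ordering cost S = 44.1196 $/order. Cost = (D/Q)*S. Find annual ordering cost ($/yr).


Number of orders = D/Q = 17.8892
Cost = 17.8892 * 44.1196 = 789.2638

789.2638 $/yr


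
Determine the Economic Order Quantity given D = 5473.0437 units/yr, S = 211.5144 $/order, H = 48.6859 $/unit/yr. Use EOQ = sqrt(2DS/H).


2*D*S = 2 * 5473.0437 * 211.5144 = 2315255.1088
2*D*S/H = 47554.9411
EOQ = sqrt(47554.9411) = 218.0710

218.0710 units


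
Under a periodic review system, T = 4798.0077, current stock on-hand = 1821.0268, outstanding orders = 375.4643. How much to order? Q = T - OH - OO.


Inventory position = OH + OO = 1821.0268 + 375.4643 = 2196.4911
Q = 4798.0077 - 2196.4911 = 2601.5166

2601.5166 units


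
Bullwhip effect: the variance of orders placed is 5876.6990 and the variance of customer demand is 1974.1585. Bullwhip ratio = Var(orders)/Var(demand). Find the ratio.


BW = 5876.6990 / 1974.1585 = 2.9768

2.9768


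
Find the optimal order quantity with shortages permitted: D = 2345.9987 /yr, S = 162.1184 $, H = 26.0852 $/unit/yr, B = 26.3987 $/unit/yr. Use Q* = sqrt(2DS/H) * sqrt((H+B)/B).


sqrt(2DS/H) = 170.7646
sqrt((H+B)/B) = 1.4100
Q* = 170.7646 * 1.4100 = 240.7796

240.7796 units


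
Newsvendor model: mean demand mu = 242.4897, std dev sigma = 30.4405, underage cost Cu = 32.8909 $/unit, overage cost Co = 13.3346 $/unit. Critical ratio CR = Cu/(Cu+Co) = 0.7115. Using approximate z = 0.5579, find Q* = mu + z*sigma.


CR = Cu/(Cu+Co) = 32.8909/(32.8909+13.3346) = 0.7115
z = 0.5579
Q* = 242.4897 + 0.5579 * 30.4405 = 259.4725

259.4725 units


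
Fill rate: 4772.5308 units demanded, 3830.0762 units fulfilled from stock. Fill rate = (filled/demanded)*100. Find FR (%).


FR = 3830.0762 / 4772.5308 * 100 = 80.2525

80.2525%


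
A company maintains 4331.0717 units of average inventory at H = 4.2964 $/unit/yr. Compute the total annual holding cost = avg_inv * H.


Cost = 4331.0717 * 4.2964 = 18608.0165

18608.0165 $/yr


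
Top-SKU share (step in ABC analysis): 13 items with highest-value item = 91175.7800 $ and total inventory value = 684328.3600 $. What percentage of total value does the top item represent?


Top item = 91175.7800
Total = 684328.3600
Percentage = 91175.7800 / 684328.3600 * 100 = 13.3234

13.3234%


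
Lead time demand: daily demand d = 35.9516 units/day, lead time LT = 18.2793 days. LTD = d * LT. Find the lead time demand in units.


LTD = 35.9516 * 18.2793 = 657.1701

657.1701 units


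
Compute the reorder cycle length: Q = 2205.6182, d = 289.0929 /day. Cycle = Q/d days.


Cycle = 2205.6182 / 289.0929 = 7.6294

7.6294 days


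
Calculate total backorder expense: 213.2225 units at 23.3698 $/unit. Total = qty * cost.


Total = 213.2225 * 23.3698 = 4982.9672

4982.9672 $


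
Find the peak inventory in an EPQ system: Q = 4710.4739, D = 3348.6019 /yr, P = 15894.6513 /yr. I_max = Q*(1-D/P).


D/P = 0.2107
1 - D/P = 0.7893
I_max = 4710.4739 * 0.7893 = 3718.0959

3718.0959 units


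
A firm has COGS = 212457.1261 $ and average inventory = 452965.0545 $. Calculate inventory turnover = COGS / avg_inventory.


Turnover = 212457.1261 / 452965.0545 = 0.4690

0.4690


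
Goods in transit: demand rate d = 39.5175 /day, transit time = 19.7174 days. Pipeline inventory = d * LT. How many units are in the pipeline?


Pipeline = 39.5175 * 19.7174 = 779.1824

779.1824 units


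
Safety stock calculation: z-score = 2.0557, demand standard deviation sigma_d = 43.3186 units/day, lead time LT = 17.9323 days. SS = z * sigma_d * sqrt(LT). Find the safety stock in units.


sqrt(LT) = sqrt(17.9323) = 4.2347
SS = 2.0557 * 43.3186 * 4.2347 = 377.0962

377.0962 units


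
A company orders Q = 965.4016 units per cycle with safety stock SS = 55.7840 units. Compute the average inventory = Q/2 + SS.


Q/2 = 482.7008
Avg = 482.7008 + 55.7840 = 538.4848

538.4848 units


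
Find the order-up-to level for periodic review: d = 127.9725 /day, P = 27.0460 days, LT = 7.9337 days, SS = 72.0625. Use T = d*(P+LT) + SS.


P + LT = 34.9797
d*(P+LT) = 127.9725 * 34.9797 = 4476.4397
T = 4476.4397 + 72.0625 = 4548.5022

4548.5022 units


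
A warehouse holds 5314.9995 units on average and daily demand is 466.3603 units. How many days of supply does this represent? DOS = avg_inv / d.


DOS = 5314.9995 / 466.3603 = 11.3968

11.3968 days


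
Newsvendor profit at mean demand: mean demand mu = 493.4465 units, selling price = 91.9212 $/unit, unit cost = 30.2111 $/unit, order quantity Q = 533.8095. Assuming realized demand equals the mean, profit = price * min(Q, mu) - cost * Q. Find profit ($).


Sales at mu = min(533.8095, 493.4465) = 493.4465
Revenue = 91.9212 * 493.4465 = 45358.1944
Total cost = 30.2111 * 533.8095 = 16126.9722
Profit = 45358.1944 - 16126.9722 = 29231.2222

29231.2222 $


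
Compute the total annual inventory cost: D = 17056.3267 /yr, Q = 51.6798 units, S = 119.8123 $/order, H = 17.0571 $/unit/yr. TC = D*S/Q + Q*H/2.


Ordering cost = D*S/Q = 39542.6788
Holding cost = Q*H/2 = 440.7538
TC = 39542.6788 + 440.7538 = 39983.4326

39983.4326 $/yr


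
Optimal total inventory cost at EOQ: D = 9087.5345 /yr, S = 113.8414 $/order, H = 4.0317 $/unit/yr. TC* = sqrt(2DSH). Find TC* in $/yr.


2*D*S*H = 8341890.8872
TC* = sqrt(8341890.8872) = 2888.2332

2888.2332 $/yr


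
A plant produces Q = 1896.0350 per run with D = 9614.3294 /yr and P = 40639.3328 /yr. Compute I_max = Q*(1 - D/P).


D/P = 0.2366
1 - D/P = 0.7634
I_max = 1896.0350 * 0.7634 = 1447.4768

1447.4768 units


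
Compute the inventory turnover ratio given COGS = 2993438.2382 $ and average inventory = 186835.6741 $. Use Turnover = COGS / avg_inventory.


Turnover = 2993438.2382 / 186835.6741 = 16.0218

16.0218


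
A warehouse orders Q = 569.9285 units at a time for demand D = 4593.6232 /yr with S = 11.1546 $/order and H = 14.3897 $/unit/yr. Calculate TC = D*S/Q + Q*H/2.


Ordering cost = D*S/Q = 89.9061
Holding cost = Q*H/2 = 4100.5501
TC = 89.9061 + 4100.5501 = 4190.4561

4190.4561 $/yr


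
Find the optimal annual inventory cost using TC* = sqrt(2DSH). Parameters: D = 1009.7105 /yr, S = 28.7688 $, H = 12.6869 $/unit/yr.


2*D*S*H = 737062.1878
TC* = sqrt(737062.1878) = 858.5233

858.5233 $/yr


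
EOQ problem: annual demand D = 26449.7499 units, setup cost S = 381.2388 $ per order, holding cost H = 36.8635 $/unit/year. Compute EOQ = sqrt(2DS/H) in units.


2*D*S = 2 * 26449.7499 * 381.2388 = 20167341.8244
2*D*S/H = 547081.5800
EOQ = sqrt(547081.5800) = 739.6496

739.6496 units


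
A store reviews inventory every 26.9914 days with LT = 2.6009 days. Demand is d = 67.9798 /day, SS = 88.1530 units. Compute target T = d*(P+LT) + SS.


P + LT = 29.5923
d*(P+LT) = 67.9798 * 29.5923 = 2011.6786
T = 2011.6786 + 88.1530 = 2099.8316

2099.8316 units


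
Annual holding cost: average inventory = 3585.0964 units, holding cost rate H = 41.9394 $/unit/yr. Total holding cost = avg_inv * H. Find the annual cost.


Cost = 3585.0964 * 41.9394 = 150356.7920

150356.7920 $/yr


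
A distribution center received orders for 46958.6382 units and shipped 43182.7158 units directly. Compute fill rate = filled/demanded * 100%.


FR = 43182.7158 / 46958.6382 * 100 = 91.9590

91.9590%


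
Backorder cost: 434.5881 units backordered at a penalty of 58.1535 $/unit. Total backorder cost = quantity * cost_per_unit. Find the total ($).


Total = 434.5881 * 58.1535 = 25272.8191

25272.8191 $


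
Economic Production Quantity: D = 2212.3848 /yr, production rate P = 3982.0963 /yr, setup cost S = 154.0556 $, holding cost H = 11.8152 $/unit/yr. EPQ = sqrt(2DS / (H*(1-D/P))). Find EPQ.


1 - D/P = 1 - 0.5556 = 0.4444
H*(1-D/P) = 5.2509
2DS = 681660.5356
EPQ = sqrt(129818.4320) = 360.3033

360.3033 units


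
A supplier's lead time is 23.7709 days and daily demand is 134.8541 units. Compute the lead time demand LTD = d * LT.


LTD = 134.8541 * 23.7709 = 3205.6033

3205.6033 units


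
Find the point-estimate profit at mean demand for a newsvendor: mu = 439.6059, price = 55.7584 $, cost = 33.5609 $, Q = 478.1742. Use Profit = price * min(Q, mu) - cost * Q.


Sales at mu = min(478.1742, 439.6059) = 439.6059
Revenue = 55.7584 * 439.6059 = 24511.7216
Total cost = 33.5609 * 478.1742 = 16047.9565
Profit = 24511.7216 - 16047.9565 = 8463.7651

8463.7651 $


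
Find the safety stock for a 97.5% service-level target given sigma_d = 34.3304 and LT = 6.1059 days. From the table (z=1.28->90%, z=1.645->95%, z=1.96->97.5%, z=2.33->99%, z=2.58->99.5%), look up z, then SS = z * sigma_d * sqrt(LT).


From the table, SL = 97.5% corresponds to z = 1.96
sqrt(LT) = sqrt(6.1059) = 2.4710
SS = 1.96 * 34.3304 * 2.4710 = 166.2684

166.2684 units


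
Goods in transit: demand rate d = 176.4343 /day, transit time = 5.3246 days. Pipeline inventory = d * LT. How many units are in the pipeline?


Pipeline = 176.4343 * 5.3246 = 939.4421

939.4421 units


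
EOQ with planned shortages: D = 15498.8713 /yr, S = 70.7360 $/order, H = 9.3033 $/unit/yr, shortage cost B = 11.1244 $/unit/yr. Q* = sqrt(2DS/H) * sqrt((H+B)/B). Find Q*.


sqrt(2DS/H) = 485.4749
sqrt((H+B)/B) = 1.3551
Q* = 485.4749 * 1.3551 = 657.8672

657.8672 units


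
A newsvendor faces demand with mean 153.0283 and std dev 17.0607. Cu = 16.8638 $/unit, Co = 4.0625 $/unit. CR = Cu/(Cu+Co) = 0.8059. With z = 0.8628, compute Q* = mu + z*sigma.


CR = Cu/(Cu+Co) = 16.8638/(16.8638+4.0625) = 0.8059
z = 0.8628
Q* = 153.0283 + 0.8628 * 17.0607 = 167.7483

167.7483 units
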